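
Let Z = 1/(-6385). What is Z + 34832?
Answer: 222402319/6385 ≈ 34832.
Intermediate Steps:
Z = -1/6385 ≈ -0.00015662
Z + 34832 = -1/6385 + 34832 = 222402319/6385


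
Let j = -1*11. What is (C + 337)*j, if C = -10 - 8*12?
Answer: -2541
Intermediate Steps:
j = -11
C = -106 (C = -10 - 96 = -106)
(C + 337)*j = (-106 + 337)*(-11) = 231*(-11) = -2541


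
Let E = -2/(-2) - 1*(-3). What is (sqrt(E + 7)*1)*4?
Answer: 4*sqrt(11) ≈ 13.266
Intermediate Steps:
E = 4 (E = -2*(-1/2) + 3 = 1 + 3 = 4)
(sqrt(E + 7)*1)*4 = (sqrt(4 + 7)*1)*4 = (sqrt(11)*1)*4 = sqrt(11)*4 = 4*sqrt(11)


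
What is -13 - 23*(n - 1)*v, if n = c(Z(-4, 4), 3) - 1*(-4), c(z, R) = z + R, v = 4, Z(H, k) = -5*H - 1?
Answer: -2313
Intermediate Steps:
Z(H, k) = -1 - 5*H
c(z, R) = R + z
n = 26 (n = (3 + (-1 - 5*(-4))) - 1*(-4) = (3 + (-1 + 20)) + 4 = (3 + 19) + 4 = 22 + 4 = 26)
-13 - 23*(n - 1)*v = -13 - 23*(26 - 1)*4 = -13 - 575*4 = -13 - 23*100 = -13 - 2300 = -2313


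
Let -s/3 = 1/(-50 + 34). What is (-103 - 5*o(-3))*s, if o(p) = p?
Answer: -33/2 ≈ -16.500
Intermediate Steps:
s = 3/16 (s = -3/(-50 + 34) = -3/(-16) = -3*(-1/16) = 3/16 ≈ 0.18750)
(-103 - 5*o(-3))*s = (-103 - 5*(-3))*(3/16) = (-103 + 15)*(3/16) = -88*3/16 = -33/2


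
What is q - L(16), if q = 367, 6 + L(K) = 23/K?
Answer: 5945/16 ≈ 371.56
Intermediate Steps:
L(K) = -6 + 23/K
q - L(16) = 367 - (-6 + 23/16) = 367 - 1*(-73/16) = 367 + 73/16 = 5945/16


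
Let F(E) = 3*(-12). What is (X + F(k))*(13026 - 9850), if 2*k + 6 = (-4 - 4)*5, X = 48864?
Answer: 155077728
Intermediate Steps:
k = -23 (k = -3 + ((-4 - 4)*5)/2 = -3 + (-8*5)/2 = -3 + (½)*(-40) = -3 - 20 = -23)
F(E) = -36
(X + F(k))*(13026 - 9850) = (48864 - 36)*(13026 - 9850) = 48828*3176 = 155077728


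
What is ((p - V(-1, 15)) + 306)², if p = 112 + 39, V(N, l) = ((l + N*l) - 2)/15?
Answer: 47018449/225 ≈ 2.0897e+5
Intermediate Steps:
V(N, l) = -2/15 + l/15 + N*l/15 (V(N, l) = (-2 + l + N*l)*(1/15) = -2/15 + l/15 + N*l/15)
p = 151
((p - V(-1, 15)) + 306)² = ((151 - (-2/15 + (1/15)*15 + (1/15)*(-1)*15)) + 306)² = ((151 - (-2/15 + 1 - 1)) + 306)² = ((151 - 1*(-2/15)) + 306)² = ((151 + 2/15) + 306)² = (2267/15 + 306)² = (6857/15)² = 47018449/225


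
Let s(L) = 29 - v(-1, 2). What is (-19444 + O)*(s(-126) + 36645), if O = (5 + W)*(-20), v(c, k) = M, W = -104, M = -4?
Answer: -640544592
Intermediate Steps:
v(c, k) = -4
O = 1980 (O = (5 - 104)*(-20) = -99*(-20) = 1980)
s(L) = 33 (s(L) = 29 - 1*(-4) = 29 + 4 = 33)
(-19444 + O)*(s(-126) + 36645) = (-19444 + 1980)*(33 + 36645) = -17464*36678 = -640544592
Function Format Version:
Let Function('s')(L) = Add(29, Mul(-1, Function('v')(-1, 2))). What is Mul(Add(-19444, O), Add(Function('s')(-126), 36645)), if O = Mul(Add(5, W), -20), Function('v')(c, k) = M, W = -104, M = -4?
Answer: -640544592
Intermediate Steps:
Function('v')(c, k) = -4
O = 1980 (O = Mul(Add(5, -104), -20) = Mul(-99, -20) = 1980)
Function('s')(L) = 33 (Function('s')(L) = Add(29, Mul(-1, -4)) = Add(29, 4) = 33)
Mul(Add(-19444, O), Add(Function('s')(-126), 36645)) = Mul(Add(-19444, 1980), Add(33, 36645)) = Mul(-17464, 36678) = -640544592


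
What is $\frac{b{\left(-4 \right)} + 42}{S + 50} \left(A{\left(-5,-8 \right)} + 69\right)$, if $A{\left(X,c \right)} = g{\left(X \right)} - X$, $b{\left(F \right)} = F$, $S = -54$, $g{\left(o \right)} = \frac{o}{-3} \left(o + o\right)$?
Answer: $- \frac{1634}{3} \approx -544.67$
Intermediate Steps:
$g{\left(o \right)} = - \frac{2 o^{2}}{3}$ ($g{\left(o \right)} = o \left(- \frac{1}{3}\right) 2 o = - \frac{o}{3} \cdot 2 o = - \frac{2 o^{2}}{3}$)
$A{\left(X,c \right)} = - X - \frac{2 X^{2}}{3}$ ($A{\left(X,c \right)} = - \frac{2 X^{2}}{3} - X = - X - \frac{2 X^{2}}{3}$)
$\frac{b{\left(-4 \right)} + 42}{S + 50} \left(A{\left(-5,-8 \right)} + 69\right) = \frac{-4 + 42}{-54 + 50} \left(\frac{1}{3} \left(-5\right) \left(-3 - -10\right) + 69\right) = \frac{38}{-4} \left(\frac{1}{3} \left(-5\right) \left(-3 + 10\right) + 69\right) = 38 \left(- \frac{1}{4}\right) \left(\frac{1}{3} \left(-5\right) 7 + 69\right) = - \frac{19 \left(- \frac{35}{3} + 69\right)}{2} = \left(- \frac{19}{2}\right) \frac{172}{3} = - \frac{1634}{3}$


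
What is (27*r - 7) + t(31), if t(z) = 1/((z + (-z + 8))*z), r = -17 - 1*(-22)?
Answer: 31745/248 ≈ 128.00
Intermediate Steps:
r = 5 (r = -17 + 22 = 5)
t(z) = 1/(8*z) (t(z) = 1/((z + (8 - z))*z) = 1/(8*z))
(27*r - 7) + t(31) = (27*5 - 7) + (1/8)/31 = (135 - 7) + (1/8)*(1/31) = 128 + 1/248 = 31745/248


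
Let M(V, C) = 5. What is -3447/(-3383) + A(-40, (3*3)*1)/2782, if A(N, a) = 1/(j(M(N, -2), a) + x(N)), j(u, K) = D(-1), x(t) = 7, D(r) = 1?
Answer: 76719815/75292048 ≈ 1.0190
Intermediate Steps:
j(u, K) = 1
A(N, a) = ⅛ (A(N, a) = 1/(1 + 7) = 1/8 = ⅛)
-3447/(-3383) + A(-40, (3*3)*1)/2782 = -3447/(-3383) + (⅛)/2782 = -3447*(-1/3383) + (⅛)*(1/2782) = 3447/3383 + 1/22256 = 76719815/75292048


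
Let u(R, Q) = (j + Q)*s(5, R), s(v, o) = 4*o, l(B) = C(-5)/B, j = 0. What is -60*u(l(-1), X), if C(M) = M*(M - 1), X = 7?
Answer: 50400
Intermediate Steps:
C(M) = M*(-1 + M)
l(B) = 30/B (l(B) = (-5*(-1 - 5))/B = (-5*(-6))/B = 30/B)
u(R, Q) = 4*Q*R (u(R, Q) = (0 + Q)*(4*R) = Q*(4*R) = 4*Q*R)
-60*u(l(-1), X) = -240*7*30/(-1) = -240*7*30*(-1) = -240*7*(-30) = -60*(-840) = 50400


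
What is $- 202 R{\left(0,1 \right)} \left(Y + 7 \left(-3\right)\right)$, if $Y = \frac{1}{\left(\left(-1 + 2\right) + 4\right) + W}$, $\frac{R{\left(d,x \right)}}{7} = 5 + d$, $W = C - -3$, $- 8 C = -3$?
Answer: $\frac{9890930}{67} \approx 1.4763 \cdot 10^{5}$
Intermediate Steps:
$C = \frac{3}{8}$ ($C = \left(- \frac{1}{8}\right) \left(-3\right) = \frac{3}{8} \approx 0.375$)
$W = \frac{27}{8}$ ($W = \frac{3}{8} - -3 = \frac{3}{8} + 3 = \frac{27}{8} \approx 3.375$)
$R{\left(d,x \right)} = 35 + 7 d$ ($R{\left(d,x \right)} = 7 \left(5 + d\right) = 35 + 7 d$)
$Y = \frac{8}{67}$ ($Y = \frac{1}{\left(\left(-1 + 2\right) + 4\right) + \frac{27}{8}} = \frac{1}{\left(1 + 4\right) + \frac{27}{8}} = \frac{1}{5 + \frac{27}{8}} = \frac{1}{\frac{67}{8}} = \frac{8}{67} \approx 0.1194$)
$- 202 R{\left(0,1 \right)} \left(Y + 7 \left(-3\right)\right) = - 202 \left(35 + 7 \cdot 0\right) \left(\frac{8}{67} + 7 \left(-3\right)\right) = - 202 \left(35 + 0\right) \left(\frac{8}{67} - 21\right) = \left(-202\right) 35 \left(- \frac{1399}{67}\right) = \left(-7070\right) \left(- \frac{1399}{67}\right) = \frac{9890930}{67}$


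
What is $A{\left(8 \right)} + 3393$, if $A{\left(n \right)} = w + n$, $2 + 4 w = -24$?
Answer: $\frac{6789}{2} \approx 3394.5$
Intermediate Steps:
$w = - \frac{13}{2}$ ($w = - \frac{1}{2} + \frac{1}{4} \left(-24\right) = - \frac{1}{2} - 6 = - \frac{13}{2} \approx -6.5$)
$A{\left(n \right)} = - \frac{13}{2} + n$
$A{\left(8 \right)} + 3393 = \left(- \frac{13}{2} + 8\right) + 3393 = \frac{3}{2} + 3393 = \frac{6789}{2}$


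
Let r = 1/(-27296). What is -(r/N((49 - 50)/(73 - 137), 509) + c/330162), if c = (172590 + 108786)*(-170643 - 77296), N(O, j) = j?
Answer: 161546457208883443/764526648928 ≈ 2.1130e+5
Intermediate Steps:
r = -1/27296 ≈ -3.6635e-5
c = -69764084064 (c = 281376*(-247939) = -69764084064)
-(r/N((49 - 50)/(73 - 137), 509) + c/330162) = -(-1/27296/509 - 69764084064/330162) = -(-1/27296*1/509 - 69764084064*1/330162) = -(-1/13893664 - 11627347344/55027) = -1*(-161546457208883443/764526648928) = 161546457208883443/764526648928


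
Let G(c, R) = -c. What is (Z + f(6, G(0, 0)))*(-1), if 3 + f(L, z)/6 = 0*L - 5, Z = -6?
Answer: 54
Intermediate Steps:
f(L, z) = -48 (f(L, z) = -18 + 6*(0*L - 5) = -18 + 6*(0 - 5) = -18 + 6*(-5) = -18 - 30 = -48)
(Z + f(6, G(0, 0)))*(-1) = (-6 - 48)*(-1) = -54*(-1) = 54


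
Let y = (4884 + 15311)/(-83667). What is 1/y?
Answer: -83667/20195 ≈ -4.1430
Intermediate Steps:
y = -20195/83667 (y = 20195*(-1/83667) = -20195/83667 ≈ -0.24137)
1/y = 1/(-20195/83667) = -83667/20195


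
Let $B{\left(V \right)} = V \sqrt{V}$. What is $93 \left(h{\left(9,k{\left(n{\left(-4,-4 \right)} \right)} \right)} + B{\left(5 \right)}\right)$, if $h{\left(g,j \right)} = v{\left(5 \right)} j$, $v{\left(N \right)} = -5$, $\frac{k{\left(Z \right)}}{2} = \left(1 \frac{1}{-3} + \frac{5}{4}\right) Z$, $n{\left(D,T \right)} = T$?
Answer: $3410 + 465 \sqrt{5} \approx 4449.8$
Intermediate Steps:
$B{\left(V \right)} = V^{\frac{3}{2}}$
$k{\left(Z \right)} = \frac{11 Z}{6}$ ($k{\left(Z \right)} = 2 \left(1 \frac{1}{-3} + \frac{5}{4}\right) Z = 2 \left(1 \left(- \frac{1}{3}\right) + 5 \cdot \frac{1}{4}\right) Z = 2 \left(- \frac{1}{3} + \frac{5}{4}\right) Z = 2 \frac{11 Z}{12} = \frac{11 Z}{6}$)
$h{\left(g,j \right)} = - 5 j$
$93 \left(h{\left(9,k{\left(n{\left(-4,-4 \right)} \right)} \right)} + B{\left(5 \right)}\right) = 93 \left(- 5 \cdot \frac{11}{6} \left(-4\right) + 5^{\frac{3}{2}}\right) = 93 \left(\left(-5\right) \left(- \frac{22}{3}\right) + 5 \sqrt{5}\right) = 93 \left(\frac{110}{3} + 5 \sqrt{5}\right) = 3410 + 465 \sqrt{5}$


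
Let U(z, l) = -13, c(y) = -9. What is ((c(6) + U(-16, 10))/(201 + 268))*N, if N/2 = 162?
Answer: -7128/469 ≈ -15.198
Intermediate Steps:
N = 324 (N = 2*162 = 324)
((c(6) + U(-16, 10))/(201 + 268))*N = ((-9 - 13)/(201 + 268))*324 = -22/469*324 = -7128/469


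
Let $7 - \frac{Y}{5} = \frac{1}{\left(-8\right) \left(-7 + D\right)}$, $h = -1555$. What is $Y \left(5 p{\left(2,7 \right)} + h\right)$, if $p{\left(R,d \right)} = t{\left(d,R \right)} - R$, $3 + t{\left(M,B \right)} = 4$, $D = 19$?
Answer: $- \frac{218725}{4} \approx -54681.0$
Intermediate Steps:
$t{\left(M,B \right)} = 1$ ($t{\left(M,B \right)} = -3 + 4 = 1$)
$p{\left(R,d \right)} = 1 - R$
$Y = \frac{3365}{96}$ ($Y = 35 - \frac{5}{\left(-8\right) \left(-7 + 19\right)} = 35 - \frac{5}{\left(-8\right) 12} = 35 - \frac{5}{-96} = 35 - - \frac{5}{96} = 35 + \frac{5}{96} = \frac{3365}{96} \approx 35.052$)
$Y \left(5 p{\left(2,7 \right)} + h\right) = \frac{3365 \left(5 \left(1 - 2\right) - 1555\right)}{96} = \frac{3365 \left(5 \left(-1\right) - 1555\right)}{96} = \frac{3365 \left(-5 - 1555\right)}{96} = \frac{3365}{96} \left(-1560\right) = - \frac{218725}{4}$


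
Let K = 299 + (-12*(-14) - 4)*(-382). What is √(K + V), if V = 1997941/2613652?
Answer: I*√106477954738291691/1306826 ≈ 249.7*I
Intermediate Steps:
V = 1997941/2613652 (V = 1997941*(1/2613652) = 1997941/2613652 ≈ 0.76443)
K = -62349 (K = 299 + (168 - 4)*(-382) = 299 + 164*(-382) = 299 - 62648 = -62349)
√(K + V) = √(-62349 + 1997941/2613652) = √(-162956590607/2613652) = I*√106477954738291691/1306826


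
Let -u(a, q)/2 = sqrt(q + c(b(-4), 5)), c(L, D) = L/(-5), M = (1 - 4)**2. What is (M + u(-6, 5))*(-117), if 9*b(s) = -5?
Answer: -1053 + 78*sqrt(46) ≈ -523.98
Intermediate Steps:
M = 9 (M = (-3)**2 = 9)
b(s) = -5/9 (b(s) = (1/9)*(-5) = -5/9)
c(L, D) = -L/5 (c(L, D) = L*(-1/5) = -L/5)
u(a, q) = -2*sqrt(1/9 + q) (u(a, q) = -2*sqrt(q - 1/5*(-5/9)) = -2*sqrt(q + 1/9) = -2*sqrt(1/9 + q))
(M + u(-6, 5))*(-117) = (9 - 2*sqrt(1 + 9*5)/3)*(-117) = (9 - 2*sqrt(1 + 45)/3)*(-117) = (9 - 2*sqrt(46)/3)*(-117) = -1053 + 78*sqrt(46)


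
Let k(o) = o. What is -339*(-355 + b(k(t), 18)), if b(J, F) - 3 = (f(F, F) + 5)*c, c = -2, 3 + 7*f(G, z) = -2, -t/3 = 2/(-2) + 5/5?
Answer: 855636/7 ≈ 1.2223e+5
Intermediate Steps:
t = 0 (t = -3*(2/(-2) + 5/5) = -3*(2*(-1/2) + 5*(1/5)) = -3*(-1 + 1) = -3*0 = 0)
f(G, z) = -5/7 (f(G, z) = -3/7 + (1/7)*(-2) = -3/7 - 2/7 = -5/7)
b(J, F) = -39/7 (b(J, F) = 3 + (-5/7 + 5)*(-2) = 3 + (30/7)*(-2) = 3 - 60/7 = -39/7)
-339*(-355 + b(k(t), 18)) = -339*(-355 - 39/7) = -339*(-2524/7) = 855636/7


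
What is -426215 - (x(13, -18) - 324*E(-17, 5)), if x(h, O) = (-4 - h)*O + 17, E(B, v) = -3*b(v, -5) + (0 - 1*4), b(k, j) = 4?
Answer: -431722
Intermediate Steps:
E(B, v) = -16 (E(B, v) = -3*4 + (0 - 1*4) = -12 + (0 - 4) = -12 - 4 = -16)
x(h, O) = 17 + O*(-4 - h) (x(h, O) = O*(-4 - h) + 17 = 17 + O*(-4 - h))
-426215 - (x(13, -18) - 324*E(-17, 5)) = -426215 - ((17 - 4*(-18) - 1*(-18)*13) - 324*(-16)) = -426215 - ((17 + 72 + 234) + 5184) = -426215 - (323 + 5184) = -426215 - 1*5507 = -426215 - 5507 = -431722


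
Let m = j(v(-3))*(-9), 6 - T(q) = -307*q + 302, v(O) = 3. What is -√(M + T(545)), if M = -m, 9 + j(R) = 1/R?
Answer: -27*√229 ≈ -408.58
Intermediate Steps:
T(q) = -296 + 307*q (T(q) = 6 - (-307*q + 302) = 6 - (302 - 307*q) = 6 + (-302 + 307*q) = -296 + 307*q)
j(R) = -9 + 1/R
m = 78 (m = (-9 + 1/3)*(-9) = (-9 + ⅓)*(-9) = -26/3*(-9) = 78)
M = -78 (M = -1*78 = -78)
-√(M + T(545)) = -√(-78 + (-296 + 307*545)) = -√(-78 + (-296 + 167315)) = -√(-78 + 167019) = -√166941 = -27*√229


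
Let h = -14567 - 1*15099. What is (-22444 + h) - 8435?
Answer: -60545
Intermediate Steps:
h = -29666 (h = -14567 - 15099 = -29666)
(-22444 + h) - 8435 = (-22444 - 29666) - 8435 = -52110 - 8435 = -60545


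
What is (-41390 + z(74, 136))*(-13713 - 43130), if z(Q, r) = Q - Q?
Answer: 2352731770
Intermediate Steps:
z(Q, r) = 0
(-41390 + z(74, 136))*(-13713 - 43130) = (-41390 + 0)*(-13713 - 43130) = -41390*(-56843) = 2352731770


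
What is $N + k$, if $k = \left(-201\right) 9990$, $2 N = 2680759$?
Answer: $- \frac{1335221}{2} \approx -6.6761 \cdot 10^{5}$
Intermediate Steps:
$N = \frac{2680759}{2}$ ($N = \frac{1}{2} \cdot 2680759 = \frac{2680759}{2} \approx 1.3404 \cdot 10^{6}$)
$k = -2007990$
$N + k = \frac{2680759}{2} - 2007990 = - \frac{1335221}{2}$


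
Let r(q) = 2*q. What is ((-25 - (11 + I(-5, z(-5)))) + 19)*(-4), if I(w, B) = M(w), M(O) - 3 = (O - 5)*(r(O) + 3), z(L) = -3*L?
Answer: 360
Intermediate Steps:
M(O) = 3 + (-5 + O)*(3 + 2*O) (M(O) = 3 + (O - 5)*(2*O + 3) = 3 + (-5 + O)*(3 + 2*O))
I(w, B) = -12 - 7*w + 2*w²
((-25 - (11 + I(-5, z(-5)))) + 19)*(-4) = ((-25 - (11 + (-12 - 7*(-5) + 2*(-5)²))) + 19)*(-4) = ((-25 - (11 + (-12 + 35 + 2*25))) + 19)*(-4) = ((-25 - (11 + (-12 + 35 + 50))) + 19)*(-4) = ((-25 - (11 + 73)) + 19)*(-4) = ((-25 - 1*84) + 19)*(-4) = ((-25 - 84) + 19)*(-4) = (-109 + 19)*(-4) = -90*(-4) = 360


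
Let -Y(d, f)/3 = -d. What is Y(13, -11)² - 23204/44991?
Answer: 68408107/44991 ≈ 1520.5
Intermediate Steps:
Y(d, f) = 3*d (Y(d, f) = -(-3)*d = 3*d)
Y(13, -11)² - 23204/44991 = (3*13)² - 23204/44991 = 39² - 23204/44991 = 1521 - 1*23204/44991 = 1521 - 23204/44991 = 68408107/44991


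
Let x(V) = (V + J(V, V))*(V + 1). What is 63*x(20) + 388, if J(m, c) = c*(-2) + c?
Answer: 388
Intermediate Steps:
J(m, c) = -c (J(m, c) = -2*c + c = -c)
x(V) = 0 (x(V) = (V - V)*(V + 1) = 0*(1 + V) = 0)
63*x(20) + 388 = 63*0 + 388 = 0 + 388 = 388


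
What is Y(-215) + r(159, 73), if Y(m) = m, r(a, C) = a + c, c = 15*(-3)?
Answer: -101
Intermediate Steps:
c = -45
r(a, C) = -45 + a (r(a, C) = a - 45 = -45 + a)
Y(-215) + r(159, 73) = -215 + (-45 + 159) = -215 + 114 = -101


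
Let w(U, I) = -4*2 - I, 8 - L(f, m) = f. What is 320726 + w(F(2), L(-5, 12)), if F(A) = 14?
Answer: 320705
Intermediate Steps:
L(f, m) = 8 - f
w(U, I) = -8 - I
320726 + w(F(2), L(-5, 12)) = 320726 + (-8 - (8 - 1*(-5))) = 320726 + (-8 - (8 + 5)) = 320726 + (-8 - 1*13) = 320726 + (-8 - 13) = 320726 - 21 = 320705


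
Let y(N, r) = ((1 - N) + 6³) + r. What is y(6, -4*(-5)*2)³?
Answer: 15813251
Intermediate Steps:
y(N, r) = 217 + r - N (y(N, r) = ((1 - N) + 216) + r = (217 - N) + r = 217 + r - N)
y(6, -4*(-5)*2)³ = (217 - 4*(-5)*2 - 1*6)³ = (217 + 20*2 - 6)³ = (217 + 40 - 6)³ = 251³ = 15813251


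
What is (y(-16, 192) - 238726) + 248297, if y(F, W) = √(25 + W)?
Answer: 9571 + √217 ≈ 9585.7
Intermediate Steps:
(y(-16, 192) - 238726) + 248297 = (√(25 + 192) - 238726) + 248297 = (√217 - 238726) + 248297 = (-238726 + √217) + 248297 = 9571 + √217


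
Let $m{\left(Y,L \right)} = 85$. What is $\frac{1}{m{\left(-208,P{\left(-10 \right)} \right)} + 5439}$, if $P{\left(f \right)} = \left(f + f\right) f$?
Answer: $\frac{1}{5524} \approx 0.00018103$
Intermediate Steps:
$P{\left(f \right)} = 2 f^{2}$ ($P{\left(f \right)} = 2 f f = 2 f^{2}$)
$\frac{1}{m{\left(-208,P{\left(-10 \right)} \right)} + 5439} = \frac{1}{85 + 5439} = \frac{1}{5524}$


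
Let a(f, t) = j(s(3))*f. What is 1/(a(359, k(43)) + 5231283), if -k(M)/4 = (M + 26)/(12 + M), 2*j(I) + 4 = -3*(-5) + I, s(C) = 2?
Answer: 2/10467233 ≈ 1.9107e-7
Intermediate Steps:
j(I) = 11/2 + I/2 (j(I) = -2 + (-3*(-5) + I)/2 = -2 + (15 + I)/2 = -2 + (15/2 + I/2) = 11/2 + I/2)
k(M) = -4*(26 + M)/(12 + M) (k(M) = -4*(M + 26)/(12 + M) = -4*(26 + M)/(12 + M))
a(f, t) = 13*f/2 (a(f, t) = (11/2 + (½)*2)*f = (11/2 + 1)*f = 13*f/2)
1/(a(359, k(43)) + 5231283) = 1/((13/2)*359 + 5231283) = 1/(4667/2 + 5231283) = 1/(10467233/2) = 2/10467233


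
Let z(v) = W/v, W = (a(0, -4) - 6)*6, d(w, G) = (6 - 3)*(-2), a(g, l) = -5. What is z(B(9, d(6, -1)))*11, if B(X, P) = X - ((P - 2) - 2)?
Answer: -726/19 ≈ -38.211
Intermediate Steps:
d(w, G) = -6 (d(w, G) = 3*(-2) = -6)
W = -66 (W = (-5 - 6)*6 = -11*6 = -66)
B(X, P) = 4 + X - P (B(X, P) = X - ((-2 + P) - 2) = X - (-4 + P) = X + (4 - P) = 4 + X - P)
z(v) = -66/v
z(B(9, d(6, -1)))*11 = -66/(4 + 9 - 1*(-6))*11 = -66/(4 + 9 + 6)*11 = -66/19*11 = -726/19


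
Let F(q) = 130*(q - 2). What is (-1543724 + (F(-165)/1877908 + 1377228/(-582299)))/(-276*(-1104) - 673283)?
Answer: 844035445709251261/201521296284195434 ≈ 4.1883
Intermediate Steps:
F(q) = -260 + 130*q (F(q) = 130*(-2 + q) = -260 + 130*q)
(-1543724 + (F(-165)/1877908 + 1377228/(-582299)))/(-276*(-1104) - 673283) = (-1543724 + ((-260 + 130*(-165))/1877908 + 1377228/(-582299)))/(-276*(-1104) - 673283) = (-1543724 + ((-260 - 21450)*(1/1877908) + 1377228*(-1/582299)))/(304704 - 673283) = (-1543724 + (-21710*1/1877908 - 1377228/582299))/(-368579) = (-1543724 + (-10855/938954 - 1377228/582299))*(-1/368579) = (-1543724 - 1299474595157/546751975246)*(-1/368579) = -844035445709251261/546751975246*(-1/368579) = 844035445709251261/201521296284195434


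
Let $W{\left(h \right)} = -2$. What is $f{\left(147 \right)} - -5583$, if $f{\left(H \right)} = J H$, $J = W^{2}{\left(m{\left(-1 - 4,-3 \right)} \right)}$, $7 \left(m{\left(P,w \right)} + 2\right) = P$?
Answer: $6171$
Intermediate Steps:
$m{\left(P,w \right)} = -2 + \frac{P}{7}$
$J = 4$ ($J = \left(-2\right)^{2} = 4$)
$f{\left(H \right)} = 4 H$
$f{\left(147 \right)} - -5583 = 4 \cdot 147 - -5583 = 588 + 5583 = 6171$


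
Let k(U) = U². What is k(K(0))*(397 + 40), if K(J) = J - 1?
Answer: 437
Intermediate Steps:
K(J) = -1 + J
k(K(0))*(397 + 40) = (-1 + 0)²*(397 + 40) = (-1)²*437 = 1*437 = 437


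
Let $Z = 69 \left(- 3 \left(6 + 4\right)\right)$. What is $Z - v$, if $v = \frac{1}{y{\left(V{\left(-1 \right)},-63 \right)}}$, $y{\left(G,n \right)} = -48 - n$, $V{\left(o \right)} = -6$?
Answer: $- \frac{31051}{15} \approx -2070.1$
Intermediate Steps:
$Z = -2070$ ($Z = 69 \left(\left(-3\right) 10\right) = 69 \left(-30\right) = -2070$)
$v = \frac{1}{15}$ ($v = \frac{1}{-48 - -63} = \frac{1}{-48 + 63} = \frac{1}{15} \approx 0.066667$)
$Z - v = -2070 - \frac{1}{15} = - \frac{31051}{15}$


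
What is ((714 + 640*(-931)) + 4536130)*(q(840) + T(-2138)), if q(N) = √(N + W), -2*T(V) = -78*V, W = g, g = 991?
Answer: -328608795528 + 3941004*√1831 ≈ -3.2844e+11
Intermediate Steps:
W = 991
T(V) = 39*V (T(V) = -(-39)*V = 39*V)
q(N) = √(991 + N) (q(N) = √(N + 991) = √(991 + N))
((714 + 640*(-931)) + 4536130)*(q(840) + T(-2138)) = ((714 + 640*(-931)) + 4536130)*(√(991 + 840) + 39*(-2138)) = ((714 - 595840) + 4536130)*(√1831 - 83382) = (-595126 + 4536130)*(-83382 + √1831) = 3941004*(-83382 + √1831) = -328608795528 + 3941004*√1831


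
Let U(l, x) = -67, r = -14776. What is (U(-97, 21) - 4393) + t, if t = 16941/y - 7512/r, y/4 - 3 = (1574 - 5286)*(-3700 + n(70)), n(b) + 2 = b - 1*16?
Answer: -148714681734123/33347902684 ≈ -4459.5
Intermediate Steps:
n(b) = -18 + b (n(b) = -2 + (b - 1*16) = -2 + (b - 16) = -2 + (-16 + b) = -18 + b)
y = 54165516 (y = 12 + 4*((1574 - 5286)*(-3700 + (-18 + 70))) = 12 + 4*(-3712*(-3700 + 52)) = 12 + 4*(-3712*(-3648)) = 12 + 4*13541376 = 12 + 54165504 = 54165516)
t = 16964236517/33347902684 (t = 16941/54165516 - 7512/(-14776) = 16941*(1/54165516) - 7512*(-1/14776) = 5647/18055172 + 939/1847 = 16964236517/33347902684 ≈ 0.50871)
(U(-97, 21) - 4393) + t = (-67 - 4393) + 16964236517/33347902684 = -4460 + 16964236517/33347902684 = -148714681734123/33347902684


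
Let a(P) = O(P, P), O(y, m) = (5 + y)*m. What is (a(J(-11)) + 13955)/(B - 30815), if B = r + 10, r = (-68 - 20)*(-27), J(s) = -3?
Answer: -13949/28429 ≈ -0.49066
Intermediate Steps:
O(y, m) = m*(5 + y)
r = 2376 (r = -88*(-27) = 2376)
B = 2386 (B = 2376 + 10 = 2386)
a(P) = P*(5 + P)
(a(J(-11)) + 13955)/(B - 30815) = (-3*(5 - 3) + 13955)/(2386 - 30815) = (-3*2 + 13955)/(-28429) = (-6 + 13955)*(-1/28429) = 13949*(-1/28429) = -13949/28429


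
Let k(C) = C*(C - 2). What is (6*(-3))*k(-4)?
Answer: -432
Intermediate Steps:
k(C) = C*(-2 + C)
(6*(-3))*k(-4) = (6*(-3))*(-4*(-2 - 4)) = -(-72)*(-6) = -18*24 = -432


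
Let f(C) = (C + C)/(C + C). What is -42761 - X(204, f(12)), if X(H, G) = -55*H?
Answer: -31541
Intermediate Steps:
f(C) = 1 (f(C) = (2*C)/((2*C)) = (2*C)*(1/(2*C)) = 1)
-42761 - X(204, f(12)) = -42761 - (-55)*204 = -42761 - 1*(-11220) = -42761 + 11220 = -31541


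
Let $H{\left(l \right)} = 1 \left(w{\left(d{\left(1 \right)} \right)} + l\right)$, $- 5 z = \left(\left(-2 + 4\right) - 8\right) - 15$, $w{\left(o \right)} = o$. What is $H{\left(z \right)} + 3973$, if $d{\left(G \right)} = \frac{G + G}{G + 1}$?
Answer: $\frac{19891}{5} \approx 3978.2$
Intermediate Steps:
$d{\left(G \right)} = \frac{2 G}{1 + G}$
$z = \frac{21}{5}$ ($z = - \frac{\left(\left(-2 + 4\right) - 8\right) - 15}{5} = - \frac{\left(2 - 8\right) - 15}{5} = - \frac{-6 - 15}{5} = \left(- \frac{1}{5}\right) \left(-21\right) = \frac{21}{5} \approx 4.2$)
$H{\left(l \right)} = 1 + l$ ($H{\left(l \right)} = 1 \left(2 \cdot 1 \frac{1}{1 + 1} + l\right) = 1 \left(2 \cdot 1 \cdot \frac{1}{2} + l\right) = 1 \left(1 + l\right) = 1 + l$)
$H{\left(z \right)} + 3973 = \left(1 + \frac{21}{5}\right) + 3973 = \frac{26}{5} + 3973 = \frac{19891}{5}$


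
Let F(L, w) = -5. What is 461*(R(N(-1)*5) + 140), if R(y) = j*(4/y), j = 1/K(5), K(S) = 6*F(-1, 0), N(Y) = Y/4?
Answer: 4844188/75 ≈ 64589.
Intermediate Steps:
N(Y) = Y/4 (N(Y) = Y*(¼) = Y/4)
K(S) = -30 (K(S) = 6*(-5) = -30)
j = -1/30 (j = 1/(-30) = -1/30 ≈ -0.033333)
R(y) = -2/(15*y)
461*(R(N(-1)*5) + 140) = 461*(-2/(15*(((¼)*(-1))*5)) + 140) = 461*(-2/(15*((-¼*5))) + 140) = 461*(-2/(15*(-5/4)) + 140) = 461*(-2/15*(-⅘) + 140) = 461*(8/75 + 140) = 461*(10508/75) = 4844188/75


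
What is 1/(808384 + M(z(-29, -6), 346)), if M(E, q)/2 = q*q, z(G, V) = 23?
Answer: 1/1047816 ≈ 9.5437e-7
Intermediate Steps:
M(E, q) = 2*q² (M(E, q) = 2*(q*q) = 2*q²)
1/(808384 + M(z(-29, -6), 346)) = 1/(808384 + 2*346²) = 1/(808384 + 2*119716) = 1/(808384 + 239432) = 1/1047816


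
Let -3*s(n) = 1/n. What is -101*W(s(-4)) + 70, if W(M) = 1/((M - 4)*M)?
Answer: 17834/47 ≈ 379.45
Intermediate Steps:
s(n) = -1/(3*n)
W(M) = 1/(M*(-4 + M)) (W(M) = 1/((-4 + M)*M) = 1/(M*(-4 + M)))
-101*W(s(-4)) + 70 = -101/(((-1/3/(-4)))*(-4 - 1/3/(-4))) + 70 = -101/(((-1/3*(-1/4)))*(-4 - 1/3*(-1/4))) + 70 = -101/(1/12*(-4 + 1/12)) + 70 = -1212/(-47/12) + 70 = -1212*(-12)/47 + 70 = -101*(-144/47) + 70 = 14544/47 + 70 = 17834/47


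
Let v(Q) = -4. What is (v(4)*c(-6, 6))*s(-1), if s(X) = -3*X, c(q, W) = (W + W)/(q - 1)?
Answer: 144/7 ≈ 20.571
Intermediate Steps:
c(q, W) = 2*W/(-1 + q) (c(q, W) = (2*W)/(-1 + q) = 2*W/(-1 + q))
(v(4)*c(-6, 6))*s(-1) = (-8*6/(-1 - 6))*(-3*(-1)) = -8*6/(-7)*3 = -8*6*(-1)/7*3 = -4*(-12/7)*3 = (48/7)*3 = 144/7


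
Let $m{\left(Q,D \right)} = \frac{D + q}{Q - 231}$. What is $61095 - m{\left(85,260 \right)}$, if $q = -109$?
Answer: $\frac{8920021}{146} \approx 61096.0$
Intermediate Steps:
$m{\left(Q,D \right)} = \frac{-109 + D}{-231 + Q}$ ($m{\left(Q,D \right)} = \frac{D - 109}{Q - 231} = \frac{-109 + D}{-231 + Q}$)
$61095 - m{\left(85,260 \right)} = 61095 - \frac{-109 + 260}{-231 + 85} = 61095 - \frac{1}{-146} \cdot 151 = 61095 - \left(- \frac{1}{146}\right) 151 = 61095 - - \frac{151}{146} = 61095 + \frac{151}{146} = \frac{8920021}{146}$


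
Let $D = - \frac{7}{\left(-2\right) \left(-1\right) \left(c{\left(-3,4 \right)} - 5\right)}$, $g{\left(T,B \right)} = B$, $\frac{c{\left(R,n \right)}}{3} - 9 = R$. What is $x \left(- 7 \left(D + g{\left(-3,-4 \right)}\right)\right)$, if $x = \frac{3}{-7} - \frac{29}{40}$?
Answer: $- \frac{35853}{1040} \approx -34.474$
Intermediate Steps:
$c{\left(R,n \right)} = 27 + 3 R$
$D = - \frac{7}{26}$ ($D = - \frac{7}{\left(-2\right) \left(-1\right) \left(\left(27 + 3 \left(-3\right)\right) - 5\right)} = - \frac{7}{2 \left(\left(27 - 9\right) - 5\right)} = - \frac{7}{2 \left(18 - 5\right)} = - \frac{7}{2 \cdot 13} = - \frac{7}{26} \approx -0.26923$)
$x = - \frac{323}{280}$ ($x = 3 \left(- \frac{1}{7}\right) - \frac{29}{40} = - \frac{3}{7} - \frac{29}{40} = - \frac{323}{280} \approx -1.1536$)
$x \left(- 7 \left(D + g{\left(-3,-4 \right)}\right)\right) = - \frac{323 \left(- 7 \left(- \frac{7}{26} - 4\right)\right)}{280} = - \frac{323 \left(\left(-7\right) \left(- \frac{111}{26}\right)\right)}{280} = \left(- \frac{323}{280}\right) \frac{777}{26} = - \frac{35853}{1040}$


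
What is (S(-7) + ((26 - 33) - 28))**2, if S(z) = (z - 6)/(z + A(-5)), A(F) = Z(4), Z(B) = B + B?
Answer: 2304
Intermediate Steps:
Z(B) = 2*B
A(F) = 8 (A(F) = 2*4 = 8)
S(z) = (-6 + z)/(8 + z) (S(z) = (z - 6)/(z + 8) = (-6 + z)/(8 + z))
(S(-7) + ((26 - 33) - 28))**2 = ((-6 - 7)/(8 - 7) + ((26 - 33) - 28))**2 = (-13/1 + (-7 - 28))**2 = (1*(-13) - 35)**2 = (-13 - 35)**2 = (-48)**2 = 2304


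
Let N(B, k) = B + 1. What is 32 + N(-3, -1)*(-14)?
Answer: 60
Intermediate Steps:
N(B, k) = 1 + B
32 + N(-3, -1)*(-14) = 32 + (1 - 3)*(-14) = 32 - 2*(-14) = 32 + 28 = 60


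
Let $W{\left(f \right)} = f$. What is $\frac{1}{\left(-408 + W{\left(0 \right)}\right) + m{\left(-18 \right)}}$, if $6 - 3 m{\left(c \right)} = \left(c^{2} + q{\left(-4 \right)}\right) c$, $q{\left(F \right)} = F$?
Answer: $\frac{1}{1514} \approx 0.0006605$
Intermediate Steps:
$m{\left(c \right)} = 2 - \frac{c \left(-4 + c^{2}\right)}{3}$ ($m{\left(c \right)} = 2 - \frac{\left(c^{2} - 4\right) c}{3} = 2 - \frac{\left(-4 + c^{2}\right) c}{3} = 2 - \frac{c \left(-4 + c^{2}\right)}{3}$)
$\frac{1}{\left(-408 + W{\left(0 \right)}\right) + m{\left(-18 \right)}} = \frac{1}{\left(-408 + 0\right) + \left(2 - \frac{\left(-18\right)^{3}}{3} + \frac{4}{3} \left(-18\right)\right)} = \frac{1}{-408 - -1922} = \frac{1}{-408 + \left(2 + 1944 - 24\right)} = \frac{1}{-408 + 1922} = \frac{1}{1514}$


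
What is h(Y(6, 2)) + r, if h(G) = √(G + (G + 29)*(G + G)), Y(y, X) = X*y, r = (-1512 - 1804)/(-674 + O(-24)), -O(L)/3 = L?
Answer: 1658/301 + 2*√249 ≈ 37.068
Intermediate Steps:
O(L) = -3*L
r = 1658/301 (r = (-1512 - 1804)/(-674 - 3*(-24)) = -3316/(-674 + 72) = -3316/(-602) = -3316*(-1/602) = 1658/301 ≈ 5.5083)
h(G) = √(G + 2*G*(29 + G)) (h(G) = √(G + (29 + G)*(2*G)) = √(G + 2*G*(29 + G)))
h(Y(6, 2)) + r = √((2*6)*(59 + 2*(2*6))) + 1658/301 = √(12*(59 + 2*12)) + 1658/301 = √(12*(59 + 24)) + 1658/301 = √(12*83) + 1658/301 = √996 + 1658/301 = 2*√249 + 1658/301 = 1658/301 + 2*√249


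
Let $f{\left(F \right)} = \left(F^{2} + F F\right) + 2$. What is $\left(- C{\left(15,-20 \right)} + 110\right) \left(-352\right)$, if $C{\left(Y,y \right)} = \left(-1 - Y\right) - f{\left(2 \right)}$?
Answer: $-47872$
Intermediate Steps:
$f{\left(F \right)} = 2 + 2 F^{2}$ ($f{\left(F \right)} = \left(F^{2} + F^{2}\right) + 2 = 2 F^{2} + 2 = 2 + 2 F^{2}$)
$C{\left(Y,y \right)} = -11 - Y$ ($C{\left(Y,y \right)} = \left(-1 - Y\right) - \left(2 + 2 \cdot 2^{2}\right) = \left(-1 - Y\right) - \left(2 + 2 \cdot 4\right) = \left(-1 - Y\right) - \left(2 + 8\right) = \left(-1 - Y\right) - 10 = -11 - Y$)
$\left(- C{\left(15,-20 \right)} + 110\right) \left(-352\right) = \left(- (-11 - 15) + 110\right) \left(-352\right) = \left(\left(-1\right) \left(-26\right) + 110\right) \left(-352\right) = \left(26 + 110\right) \left(-352\right) = 136 \left(-352\right) = -47872$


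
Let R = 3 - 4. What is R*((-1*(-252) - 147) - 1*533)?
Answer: 428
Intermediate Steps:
R = -1
R*((-1*(-252) - 147) - 1*533) = -((-1*(-252) - 147) - 1*533) = -((252 - 147) - 533) = -(105 - 533) = -1*(-428) = 428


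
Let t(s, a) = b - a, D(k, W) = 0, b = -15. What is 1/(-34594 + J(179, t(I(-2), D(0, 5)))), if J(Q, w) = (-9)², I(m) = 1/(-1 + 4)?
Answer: -1/34513 ≈ -2.8975e-5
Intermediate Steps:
I(m) = ⅓ (I(m) = 1/3 = ⅓)
t(s, a) = -15 - a
J(Q, w) = 81
1/(-34594 + J(179, t(I(-2), D(0, 5)))) = 1/(-34594 + 81) = 1/(-34513) = -1/34513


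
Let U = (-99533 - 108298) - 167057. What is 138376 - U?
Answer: 513264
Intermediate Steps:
U = -374888 (U = -207831 - 167057 = -374888)
138376 - U = 138376 - 1*(-374888) = 138376 + 374888 = 513264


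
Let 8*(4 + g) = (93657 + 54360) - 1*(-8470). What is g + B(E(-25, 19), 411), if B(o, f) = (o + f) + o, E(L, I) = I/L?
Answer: 3993271/200 ≈ 19966.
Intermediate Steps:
B(o, f) = f + 2*o (B(o, f) = (f + o) + o = f + 2*o)
g = 156455/8 (g = -4 + ((93657 + 54360) - 1*(-8470))/8 = -4 + (148017 + 8470)/8 = -4 + (1/8)*156487 = -4 + 156487/8 = 156455/8 ≈ 19557.)
g + B(E(-25, 19), 411) = 156455/8 + (411 + 2*(19/(-25))) = 156455/8 + (411 + 2*(19*(-1/25))) = 156455/8 + (411 + 2*(-19/25)) = 156455/8 + (411 - 38/25) = 156455/8 + 10237/25 = 3993271/200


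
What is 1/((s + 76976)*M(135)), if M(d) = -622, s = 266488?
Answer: -1/213634608 ≈ -4.6809e-9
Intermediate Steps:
1/((s + 76976)*M(135)) = 1/((266488 + 76976)*(-622)) = -1/622/343464 = (1/343464)*(-1/622) = -1/213634608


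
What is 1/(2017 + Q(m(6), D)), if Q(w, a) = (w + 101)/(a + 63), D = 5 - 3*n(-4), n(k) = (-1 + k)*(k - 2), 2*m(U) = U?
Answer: 11/22135 ≈ 0.00049695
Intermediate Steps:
m(U) = U/2
n(k) = (-1 + k)*(-2 + k)
D = -85 (D = 5 - 3*(2 + (-4)**2 - 3*(-4)) = 5 - 3*(2 + 16 + 12) = 5 - 3*30 = 5 - 90 = -85)
Q(w, a) = (101 + w)/(63 + a)
1/(2017 + Q(m(6), D)) = 1/(2017 + (101 + (1/2)*6)/(63 - 85)) = 1/(2017 + (101 + 3)/(-22)) = 1/(2017 - 1/22*104) = 1/(2017 - 52/11) = 1/(22135/11) = 11/22135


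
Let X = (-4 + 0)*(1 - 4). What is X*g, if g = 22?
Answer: 264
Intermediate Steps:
X = 12 (X = -4*(-3) = 12)
X*g = 12*22 = 264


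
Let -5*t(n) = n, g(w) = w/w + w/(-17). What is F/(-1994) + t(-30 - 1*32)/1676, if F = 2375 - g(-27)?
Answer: -41984013/35508155 ≈ -1.1824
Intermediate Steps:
g(w) = 1 - w/17 (g(w) = 1 + w*(-1/17) = 1 - w/17)
t(n) = -n/5
F = 40331/17 (F = 2375 - (1 - 1/17*(-27)) = 2375 - (1 + 27/17) = 2375 - 1*44/17 = 2375 - 44/17 = 40331/17 ≈ 2372.4)
F/(-1994) + t(-30 - 1*32)/1676 = (40331/17)/(-1994) - (-30 - 1*32)/5/1676 = (40331/17)*(-1/1994) - (-30 - 32)/5*(1/1676) = -40331/33898 - ⅕*(-62)*(1/1676) = -40331/33898 + (62/5)*(1/1676) = -40331/33898 + 31/4190 = -41984013/35508155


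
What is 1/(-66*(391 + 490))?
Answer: -1/58146 ≈ -1.7198e-5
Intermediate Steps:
1/(-66*(391 + 490)) = 1/(-66*881) = 1/(-58146) = -1/58146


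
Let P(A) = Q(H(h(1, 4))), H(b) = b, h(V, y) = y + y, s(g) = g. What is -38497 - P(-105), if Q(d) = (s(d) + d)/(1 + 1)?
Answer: -38505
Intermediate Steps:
h(V, y) = 2*y
Q(d) = d (Q(d) = (d + d)/(1 + 1) = (2*d)/2 = (2*d)*(1/2) = d)
P(A) = 8 (P(A) = 2*4 = 8)
-38497 - P(-105) = -38497 - 1*8 = -38497 - 8 = -38505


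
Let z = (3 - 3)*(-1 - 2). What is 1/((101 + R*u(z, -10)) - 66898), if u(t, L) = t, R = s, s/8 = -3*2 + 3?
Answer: -1/66797 ≈ -1.4971e-5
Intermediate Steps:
s = -24 (s = 8*(-3*2 + 3) = 8*(-6 + 3) = 8*(-3) = -24)
z = 0 (z = 0*(-3) = 0)
R = -24
1/((101 + R*u(z, -10)) - 66898) = 1/((101 - 24*0) - 66898) = 1/((101 + 0) - 66898) = 1/(101 - 66898) = 1/(-66797) = -1/66797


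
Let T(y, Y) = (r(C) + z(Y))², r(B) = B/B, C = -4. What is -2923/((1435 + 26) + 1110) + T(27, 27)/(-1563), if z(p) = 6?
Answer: -1564876/1339491 ≈ -1.1683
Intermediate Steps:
r(B) = 1
T(y, Y) = 49 (T(y, Y) = (1 + 6)² = 7² = 49)
-2923/((1435 + 26) + 1110) + T(27, 27)/(-1563) = -2923/((1435 + 26) + 1110) + 49/(-1563) = -2923/(1461 + 1110) + 49*(-1/1563) = -2923/2571 - 49/1563 = -1564876/1339491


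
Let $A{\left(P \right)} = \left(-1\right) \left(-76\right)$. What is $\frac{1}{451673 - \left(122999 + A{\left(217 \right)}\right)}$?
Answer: $\frac{1}{328598} \approx 3.0432 \cdot 10^{-6}$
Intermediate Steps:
$A{\left(P \right)} = 76$
$\frac{1}{451673 - \left(122999 + A{\left(217 \right)}\right)} = \frac{1}{451673 - 123075} = \frac{1}{328598}$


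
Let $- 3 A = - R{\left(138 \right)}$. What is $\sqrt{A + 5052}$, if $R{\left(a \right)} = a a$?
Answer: $10 \sqrt{114} \approx 106.77$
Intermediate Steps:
$R{\left(a \right)} = a^{2}$
$A = 6348$ ($A = - \frac{\left(-1\right) 138^{2}}{3} = - \frac{\left(-1\right) 19044}{3} = \left(- \frac{1}{3}\right) \left(-19044\right) = 6348$)
$\sqrt{A + 5052} = \sqrt{6348 + 5052} = \sqrt{11400} = 10 \sqrt{114}$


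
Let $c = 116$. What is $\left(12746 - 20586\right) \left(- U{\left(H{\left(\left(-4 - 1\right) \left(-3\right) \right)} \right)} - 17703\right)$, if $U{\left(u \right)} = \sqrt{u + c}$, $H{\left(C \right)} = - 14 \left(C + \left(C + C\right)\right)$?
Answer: $138791520 + 7840 i \sqrt{514} \approx 1.3879 \cdot 10^{8} + 1.7775 \cdot 10^{5} i$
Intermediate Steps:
$H{\left(C \right)} = - 42 C$ ($H{\left(C \right)} = - 14 \left(C + 2 C\right) = - 14 \cdot 3 C = - 42 C$)
$U{\left(u \right)} = \sqrt{116 + u}$ ($U{\left(u \right)} = \sqrt{u + 116} = \sqrt{116 + u}$)
$\left(12746 - 20586\right) \left(- U{\left(H{\left(\left(-4 - 1\right) \left(-3\right) \right)} \right)} - 17703\right) = \left(12746 - 20586\right) \left(- \sqrt{116 - 42 \left(-4 - 1\right) \left(-3\right)} - 17703\right) = - 7840 \left(- \sqrt{116 - 42 \left(\left(-5\right) \left(-3\right)\right)} - 17703\right) = - 7840 \left(- \sqrt{116 - 630} - 17703\right) = - 7840 \left(- \sqrt{-514} - 17703\right) = - 7840 \left(- i \sqrt{514} - 17703\right) = - 7840 \left(-17703 - i \sqrt{514}\right) = 138791520 + 7840 i \sqrt{514}$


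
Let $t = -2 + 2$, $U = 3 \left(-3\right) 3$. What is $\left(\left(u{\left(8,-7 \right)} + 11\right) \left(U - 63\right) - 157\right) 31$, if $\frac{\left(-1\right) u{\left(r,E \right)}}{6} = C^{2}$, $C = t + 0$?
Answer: $-35557$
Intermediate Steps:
$U = -27$ ($U = \left(-9\right) 3 = -27$)
$t = 0$
$C = 0$ ($C = 0 + 0 = 0$)
$u{\left(r,E \right)} = 0$ ($u{\left(r,E \right)} = - 6 \cdot 0^{2} = \left(-6\right) 0 = 0$)
$\left(\left(u{\left(8,-7 \right)} + 11\right) \left(U - 63\right) - 157\right) 31 = \left(\left(0 + 11\right) \left(-27 - 63\right) - 157\right) 31 = \left(11 \left(-90\right) - 157\right) 31 = \left(-990 - 157\right) 31 = \left(-1147\right) 31 = -35557$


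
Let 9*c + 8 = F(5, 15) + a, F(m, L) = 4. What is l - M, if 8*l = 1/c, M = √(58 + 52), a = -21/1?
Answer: -9/200 - √110 ≈ -10.533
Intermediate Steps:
a = -21 (a = -21*1 = -21)
M = √110 ≈ 10.488
c = -25/9 (c = -8/9 + (4 - 21)/9 = -8/9 + (⅑)*(-17) = -8/9 - 17/9 = -25/9 ≈ -2.7778)
l = -9/200 (l = 1/(8*(-25/9)) = (⅛)*(-9/25) = -9/200 ≈ -0.045000)
l - M = -9/200 - √110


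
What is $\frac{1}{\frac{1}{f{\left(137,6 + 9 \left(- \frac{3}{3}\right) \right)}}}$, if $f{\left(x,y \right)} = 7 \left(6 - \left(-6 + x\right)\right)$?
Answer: $-875$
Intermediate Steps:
$f{\left(x,y \right)} = 84 - 7 x$ ($f{\left(x,y \right)} = 7 \left(12 - x\right) = 84 - 7 x$)
$\frac{1}{\frac{1}{f{\left(137,6 + 9 \left(- \frac{3}{3}\right) \right)}}} = \frac{1}{\frac{1}{84 - 959}} = \frac{1}{\frac{1}{-875}} = \frac{1}{- \frac{1}{875}} = -875$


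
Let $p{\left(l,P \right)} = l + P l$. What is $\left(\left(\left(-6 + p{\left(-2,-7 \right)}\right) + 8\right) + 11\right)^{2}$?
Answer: $625$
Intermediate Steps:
$\left(\left(\left(-6 + p{\left(-2,-7 \right)}\right) + 8\right) + 11\right)^{2} = \left(\left(\left(-6 - 2 \left(1 - 7\right)\right) + 8\right) + 11\right)^{2} = \left(\left(\left(-6 - -12\right) + 8\right) + 11\right)^{2} = \left(\left(\left(-6 + 12\right) + 8\right) + 11\right)^{2} = \left(\left(6 + 8\right) + 11\right)^{2} = \left(14 + 11\right)^{2} = 25^{2} = 625$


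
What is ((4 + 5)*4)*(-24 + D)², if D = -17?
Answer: 60516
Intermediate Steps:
((4 + 5)*4)*(-24 + D)² = ((4 + 5)*4)*(-24 - 17)² = (9*4)*(-41)² = 36*1681 = 60516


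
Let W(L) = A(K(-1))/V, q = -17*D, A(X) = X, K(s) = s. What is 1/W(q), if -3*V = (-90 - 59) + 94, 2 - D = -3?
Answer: -55/3 ≈ -18.333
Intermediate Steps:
D = 5 (D = 2 - 1*(-3) = 2 + 3 = 5)
V = 55/3 (V = -((-90 - 59) + 94)/3 = -(-149 + 94)/3 = -⅓*(-55) = 55/3 ≈ 18.333)
q = -85 (q = -17*5 = -85)
W(L) = -3/55 (W(L) = -1/55/3 = -1*3/55 = -3/55)
1/W(q) = 1/(-3/55) = -55/3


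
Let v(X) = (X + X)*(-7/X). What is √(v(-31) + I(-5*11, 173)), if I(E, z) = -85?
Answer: 3*I*√11 ≈ 9.9499*I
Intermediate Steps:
v(X) = -14 (v(X) = (2*X)*(-7/X) = -14)
√(v(-31) + I(-5*11, 173)) = √(-14 - 85) = √(-99) = 3*I*√11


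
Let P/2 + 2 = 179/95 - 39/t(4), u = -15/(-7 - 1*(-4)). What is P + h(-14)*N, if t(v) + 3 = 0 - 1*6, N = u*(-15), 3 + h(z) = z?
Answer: 365779/285 ≈ 1283.4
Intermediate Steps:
h(z) = -3 + z
u = 5 (u = -15/(-7 + 4) = -15/(-3) = -15*(-⅓) = 5)
N = -75 (N = 5*(-15) = -75)
t(v) = -9 (t(v) = -3 + (0 - 1*6) = -3 + (0 - 6) = -3 - 6 = -9)
P = 2404/285 (P = -4 + 2*(179/95 - 39/(-9)) = -4 + 2*(179*(1/95) - 39*(-⅑)) = -4 + 2*(179/95 + 13/3) = -4 + 2*(1772/285) = -4 + 3544/285 = 2404/285 ≈ 8.4351)
P + h(-14)*N = 2404/285 + (-3 - 14)*(-75) = 2404/285 - 17*(-75) = 2404/285 + 1275 = 365779/285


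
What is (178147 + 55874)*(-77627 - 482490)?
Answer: -131079140457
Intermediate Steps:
(178147 + 55874)*(-77627 - 482490) = 234021*(-560117) = -131079140457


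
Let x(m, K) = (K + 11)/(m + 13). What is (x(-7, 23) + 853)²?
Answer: 6635776/9 ≈ 7.3731e+5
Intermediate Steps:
x(m, K) = (11 + K)/(13 + m)
(x(-7, 23) + 853)² = ((11 + 23)/(13 - 7) + 853)² = (34/6 + 853)² = ((⅙)*34 + 853)² = (17/3 + 853)² = (2576/3)² = 6635776/9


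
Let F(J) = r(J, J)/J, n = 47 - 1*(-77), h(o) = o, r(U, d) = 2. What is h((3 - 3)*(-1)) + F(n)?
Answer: 1/62 ≈ 0.016129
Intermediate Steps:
n = 124 (n = 47 + 77 = 124)
F(J) = 2/J
h((3 - 3)*(-1)) + F(n) = (3 - 3)*(-1) + 2/124 = 0*(-1) + 2*(1/124) = 0 + 1/62 = 1/62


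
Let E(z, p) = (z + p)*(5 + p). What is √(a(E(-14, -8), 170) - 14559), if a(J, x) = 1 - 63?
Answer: I*√14621 ≈ 120.92*I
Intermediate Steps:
E(z, p) = (5 + p)*(p + z) (E(z, p) = (p + z)*(5 + p) = (5 + p)*(p + z))
a(J, x) = -62
√(a(E(-14, -8), 170) - 14559) = √(-62 - 14559) = √(-14621) = I*√14621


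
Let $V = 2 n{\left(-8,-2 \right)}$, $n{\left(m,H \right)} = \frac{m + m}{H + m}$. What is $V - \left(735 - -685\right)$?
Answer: $- \frac{7084}{5} \approx -1416.8$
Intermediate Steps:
$n{\left(m,H \right)} = \frac{2 m}{H + m}$
$V = \frac{16}{5}$ ($V = 2 \cdot 2 \left(-8\right) \frac{1}{-2 - 8} = 2 \cdot 2 \left(-8\right) \frac{1}{-10} = 2 \cdot 2 \left(-8\right) \left(- \frac{1}{10}\right) = 2 \cdot \frac{8}{5} = \frac{16}{5} \approx 3.2$)
$V - \left(735 - -685\right) = \frac{16}{5} - \left(735 - -685\right) = \frac{16}{5} - \left(735 + 685\right) = \frac{16}{5} - 1420 = - \frac{7084}{5}$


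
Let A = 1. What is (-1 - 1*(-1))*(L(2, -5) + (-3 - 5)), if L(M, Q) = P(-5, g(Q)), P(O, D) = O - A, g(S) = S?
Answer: 0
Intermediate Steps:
P(O, D) = -1 + O (P(O, D) = O - 1*1 = O - 1 = -1 + O)
L(M, Q) = -6 (L(M, Q) = -1 - 5 = -6)
(-1 - 1*(-1))*(L(2, -5) + (-3 - 5)) = (-1 - 1*(-1))*(-6 + (-3 - 5)) = (-1 + 1)*(-6 - 8) = 0*(-14) = 0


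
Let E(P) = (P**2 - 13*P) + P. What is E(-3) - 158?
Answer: -113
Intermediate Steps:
E(P) = P**2 - 12*P
E(-3) - 158 = -3*(-12 - 3) - 158 = -3*(-15) - 158 = 45 - 158 = -113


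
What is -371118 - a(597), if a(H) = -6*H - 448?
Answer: -367088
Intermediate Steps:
a(H) = -448 - 6*H
-371118 - a(597) = -371118 - (-448 - 6*597) = -371118 - (-448 - 3582) = -371118 - 1*(-4030) = -371118 + 4030 = -367088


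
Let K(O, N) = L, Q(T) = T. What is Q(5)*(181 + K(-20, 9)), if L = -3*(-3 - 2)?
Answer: 980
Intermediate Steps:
L = 15 (L = -3*(-5) = 15)
K(O, N) = 15
Q(5)*(181 + K(-20, 9)) = 5*(181 + 15) = 5*196 = 980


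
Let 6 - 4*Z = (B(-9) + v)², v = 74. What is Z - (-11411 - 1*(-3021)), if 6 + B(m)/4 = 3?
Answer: 14861/2 ≈ 7430.5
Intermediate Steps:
B(m) = -12 (B(m) = -24 + 4*3 = -24 + 12 = -12)
Z = -1919/2 (Z = 3/2 - (-12 + 74)²/4 = 3/2 - ¼*62² = 3/2 - ¼*3844 = 3/2 - 961 = -1919/2 ≈ -959.50)
Z - (-11411 - 1*(-3021)) = -1919/2 - (-11411 - 1*(-3021)) = -1919/2 - (-11411 + 3021) = -1919/2 - 1*(-8390) = -1919/2 + 8390 = 14861/2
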